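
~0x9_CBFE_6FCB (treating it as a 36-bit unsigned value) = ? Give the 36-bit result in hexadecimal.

Each hex digit d becomes F−d:
  9→6, C→3, B→4, F→0, E→1, 6→9, F→0, C→3, B→4

0x634019034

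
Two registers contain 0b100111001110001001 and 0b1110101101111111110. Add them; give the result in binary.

0b10011100111110000111

Add column by column in base 2, right to left:
  1+0 = 1
  0+1 = 1
  0+1 = 1
  1+1 = 0 carry 1
  0+1+1 = 0 carry 1
  0+1+1 = 0 carry 1
  0+1+1 = 0 carry 1
  1+1+1 = 1 carry 1
  1+1+1 = 1 carry 1
  1+1+1 = 1 carry 1
  0+0+1 = 1
  0+1 = 1
  1+1 = 0 carry 1
  1+0+1 = 0 carry 1
  1+1+1 = 1 carry 1
  0+0+1 = 1
  0+1 = 1
  1+1 = 0 carry 1
  0+1+1 = 0 carry 1
  final carry 1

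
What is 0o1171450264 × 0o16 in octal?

Multiply each base-8 digit by 14, carrying:
  4×14 = 56 → write 0 carry 7
  6×14+7 = 91 → write 3 carry 11
  2×14+11 = 39 → write 7 carry 4
  0×14+4 = 4 → write 4
  5×14 = 70 → write 6 carry 8
  4×14+8 = 64 → write 0 carry 8
  1×14+8 = 22 → write 6 carry 2
  7×14+2 = 100 → write 4 carry 12
  1×14+12 = 26 → write 2 carry 3
  1×14+3 = 17 → write 1 carry 2
  remaining carry: 2

0o21246064730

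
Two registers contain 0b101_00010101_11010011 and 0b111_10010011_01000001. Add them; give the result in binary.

Add column by column in base 2, right to left:
  1+1 = 0 carry 1
  1+0+1 = 0 carry 1
  0+0+1 = 1
  0+0 = 0
  1+0 = 1
  0+0 = 0
  1+1 = 0 carry 1
  1+0+1 = 0 carry 1
  1+1+1 = 1 carry 1
  0+1+1 = 0 carry 1
  1+0+1 = 0 carry 1
  0+0+1 = 1
  1+1 = 0 carry 1
  0+0+1 = 1
  0+0 = 0
  0+1 = 1
  1+1 = 0 carry 1
  0+1+1 = 0 carry 1
  1+1+1 = 1 carry 1
  final carry 1

0b11001010100100010100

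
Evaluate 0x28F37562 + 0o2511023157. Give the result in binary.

0b111110000101111001101111010001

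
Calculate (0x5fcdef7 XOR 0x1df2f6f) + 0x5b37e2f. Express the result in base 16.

First 0x5fcdef7 XOR 0x1df2f6f = 0x423f198.
Add column by column in base 16, right to left:
  8+f = 7 carry 1
  9+2+1 = c
  1+e = f
  f+7 = 6 carry 1
  3+3+1 = 7
  2+b = d
  4+5 = 9

0x9d76fc7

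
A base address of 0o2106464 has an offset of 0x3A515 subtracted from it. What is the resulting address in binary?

0o2106464 = 0b10001000110100110100 in binary.
0x3A515 = 0b111010010100010101 in binary.
Subtract column by column in base 2:
  0-1 → 1 (borrow)
  0-0-1 → 1 (borrow)
  1-1-1 → 1 (borrow)
  0-0-1 → 1 (borrow)
  1-1-1 → 1 (borrow)
  1-0-1 → 0
  0-0 → 0
  0-0 → 0
  1-1 → 0
  0-0 → 0
  1-1 → 0
  1-0 → 1
  0-0 → 0
  0-1 → 1 (borrow)
  0-0-1 → 1 (borrow)
  1-1-1 → 1 (borrow)
  0-1-1 → 0 (borrow)
  0-1-1 → 0 (borrow)
  0-0-1 → 1 (borrow)
  1-0-1 → 0

0b1001110100000011111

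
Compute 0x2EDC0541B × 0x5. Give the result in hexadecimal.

Multiply each base-16 digit by 5, carrying:
  B×5 = 55 → write 7 carry 3
  1×5+3 = 8 → write 8
  4×5 = 20 → write 4 carry 1
  5×5+1 = 26 → write A carry 1
  0×5+1 = 1 → write 1
  C×5 = 60 → write C carry 3
  D×5+3 = 68 → write 4 carry 4
  E×5+4 = 74 → write A carry 4
  2×5+4 = 14 → write E

0xEA4C1A487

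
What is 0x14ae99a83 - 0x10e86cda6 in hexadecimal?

0x3c62ccdd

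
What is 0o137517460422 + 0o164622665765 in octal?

0o324342346407

Add column by column in base 8, right to left:
  2+5 = 7
  2+6 = 0 carry 1
  4+7+1 = 4 carry 1
  0+5+1 = 6
  6+6 = 4 carry 1
  4+6+1 = 3 carry 1
  7+2+1 = 2 carry 1
  1+2+1 = 4
  5+6 = 3 carry 1
  7+4+1 = 4 carry 1
  3+6+1 = 2 carry 1
  1+1+1 = 3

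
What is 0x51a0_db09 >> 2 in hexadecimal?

2 bits is not a whole number of base-16 digits; in binary: 1010001101000001101101100001001 >> 2 = 10100011010000011011011000010.

0x146836c2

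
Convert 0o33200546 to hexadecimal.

0x6d0166

Each octal digit is 3 bits: 3=011 3=011 2=010 0=000 0=000 5=101 4=100 6=110.
Group the bits into nibbles: 0110 1101 0000 0001 0110 0110 → 6d0166.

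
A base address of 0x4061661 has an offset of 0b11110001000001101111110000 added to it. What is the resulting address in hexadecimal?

0b11110001000001101111110000 = 0x3C41BF0 in hexadecimal.
Add column by column in base 16, right to left:
  1+0 = 1
  6+F = 5 carry 1
  6+B+1 = 2 carry 1
  1+1+1 = 3
  6+4 = A
  0+C = C
  4+3 = 7

0x7CA3251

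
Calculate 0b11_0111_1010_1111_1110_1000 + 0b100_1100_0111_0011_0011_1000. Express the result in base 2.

Add column by column in base 2, right to left:
  0+0 = 0
  0+0 = 0
  0+0 = 0
  1+1 = 0 carry 1
  0+1+1 = 0 carry 1
  1+1+1 = 1 carry 1
  1+0+1 = 0 carry 1
  1+0+1 = 0 carry 1
  1+1+1 = 1 carry 1
  1+1+1 = 1 carry 1
  1+0+1 = 0 carry 1
  1+0+1 = 0 carry 1
  0+1+1 = 0 carry 1
  1+1+1 = 1 carry 1
  0+1+1 = 0 carry 1
  1+0+1 = 0 carry 1
  1+0+1 = 0 carry 1
  1+0+1 = 0 carry 1
  1+1+1 = 1 carry 1
  0+1+1 = 0 carry 1
  1+0+1 = 0 carry 1
  1+0+1 = 0 carry 1
  0+1+1 = 0 carry 1
  final carry 1

0b100001000010001100100000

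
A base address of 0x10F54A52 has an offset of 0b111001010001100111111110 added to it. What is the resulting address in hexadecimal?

0x11DA6450

0b111001010001100111111110 = 0xE519FE in hexadecimal.
Add column by column in base 16, right to left:
  2+E = 0 carry 1
  5+F+1 = 5 carry 1
  A+9+1 = 4 carry 1
  4+1+1 = 6
  5+5 = A
  F+E = D carry 1
  0+0+1 = 1
  1+0 = 1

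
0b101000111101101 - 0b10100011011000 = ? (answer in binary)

0b10100100010101

Subtract column by column in base 2:
  1-0 → 1
  0-0 → 0
  1-0 → 1
  1-1 → 0
  0-1 → 1 (borrow)
  1-0-1 → 0
  1-1 → 0
  1-1 → 0
  1-0 → 1
  0-0 → 0
  0-0 → 0
  0-1 → 1 (borrow)
  1-0-1 → 0
  0-1 → 1 (borrow)
  1-0-1 → 0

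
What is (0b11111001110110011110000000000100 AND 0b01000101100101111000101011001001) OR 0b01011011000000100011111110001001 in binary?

0b11111001110110011110000000000100 AND 0b01000101100101111000101011001001 = 0b01000001100100011000000000000000.
Then OR with 0b01011011000000100011111110001001.

0b1011011100100111011111110001001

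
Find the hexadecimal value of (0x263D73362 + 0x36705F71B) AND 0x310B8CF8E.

0x100980A0C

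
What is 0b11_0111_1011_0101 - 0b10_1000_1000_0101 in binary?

0b111100110000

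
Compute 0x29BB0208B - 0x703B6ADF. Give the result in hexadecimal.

Subtract column by column in base 16:
  B-F → C (borrow)
  8-D-1 → A (borrow)
  0-A-1 → 5 (borrow)
  2-6-1 → B (borrow)
  0-B-1 → 4 (borrow)
  B-3-1 → 7
  B-0 → B
  9-7 → 2
  2-0 → 2

0x22B74B5AC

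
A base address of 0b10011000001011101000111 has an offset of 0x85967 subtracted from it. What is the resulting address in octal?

0o20736740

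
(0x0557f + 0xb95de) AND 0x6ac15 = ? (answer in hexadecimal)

0x2a815

Add column by column in base 16, right to left:
  f+e = d carry 1
  7+d+1 = 5 carry 1
  5+5+1 = b
  5+9 = e
  0+b = b
Sum = 0xbeb5d; now AND with 0x6ac15:
  b&6=2, e&a=a, b&c=8, 5&1=1, d&5=5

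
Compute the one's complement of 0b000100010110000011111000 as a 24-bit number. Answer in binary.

0b111011101001111100000111

Invert each bit: 000100010110000011111000 → 111011101001111100000111.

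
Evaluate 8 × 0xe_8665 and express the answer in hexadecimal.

Multiply each base-16 digit by 8, carrying:
  5×8 = 40 → write 8 carry 2
  6×8+2 = 50 → write 2 carry 3
  6×8+3 = 51 → write 3 carry 3
  8×8+3 = 67 → write 3 carry 4
  e×8+4 = 116 → write 4 carry 7
  remaining carry: 7

0x743328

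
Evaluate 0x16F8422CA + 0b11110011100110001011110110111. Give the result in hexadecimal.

0b11110011100110001011110110111 = 0x1E7317B7 in hexadecimal.
Add column by column in base 16, right to left:
  A+7 = 1 carry 1
  C+B+1 = 8 carry 1
  2+7+1 = A
  2+1 = 3
  4+3 = 7
  8+7 = F
  F+E = D carry 1
  6+1+1 = 8
  1+0 = 1

0x18DF73A81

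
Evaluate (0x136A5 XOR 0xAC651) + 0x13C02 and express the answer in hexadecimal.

0xD2CF6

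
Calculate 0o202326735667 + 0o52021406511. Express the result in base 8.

0o254350344400

Add column by column in base 8, right to left:
  7+1 = 0 carry 1
  6+1+1 = 0 carry 1
  6+5+1 = 4 carry 1
  5+6+1 = 4 carry 1
  3+0+1 = 4
  7+4 = 3 carry 1
  6+1+1 = 0 carry 1
  2+2+1 = 5
  3+0 = 3
  2+2 = 4
  0+5 = 5
  2+0 = 2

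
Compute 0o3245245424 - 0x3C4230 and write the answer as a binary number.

0b11010010110010000100011100100

0o3245245424 = 0b11010100101010100101100010100 in binary.
0x3C4230 = 0b1111000100001000110000 in binary.
Subtract column by column in base 2:
  0-0 → 0
  0-0 → 0
  1-0 → 1
  0-0 → 0
  1-1 → 0
  0-1 → 1 (borrow)
  0-0-1 → 1 (borrow)
  0-0-1 → 1 (borrow)
  1-0-1 → 0
  1-1 → 0
  0-0 → 0
  1-0 → 1
  0-0 → 0
  0-0 → 0
  1-1 → 0
  0-0 → 0
  1-0 → 1
  0-0 → 0
  1-1 → 0
  0-1 → 1 (borrow)
  1-1-1 → 1 (borrow)
  0-1-1 → 0 (borrow)
  0-0-1 → 1 (borrow)
  1-0-1 → 0
  0-0 → 0
  1-0 → 1
  0-0 → 0
  1-0 → 1
  1-0 → 1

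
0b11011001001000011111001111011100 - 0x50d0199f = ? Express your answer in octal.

0b11011001001000011111001111011100 = 0o33110371734 in octal.
0x50d0199f = 0o12064014637 in octal.
Subtract column by column in base 8:
  4-7 → 5 (borrow)
  3-3-1 → 7 (borrow)
  7-6-1 → 0
  1-4 → 5 (borrow)
  7-1-1 → 5
  3-0 → 3
  0-4 → 4 (borrow)
  1-6-1 → 2 (borrow)
  1-0-1 → 0
  3-2 → 1
  3-1 → 2

0o21024355075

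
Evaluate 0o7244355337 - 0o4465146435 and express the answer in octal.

0o2557206702

Subtract column by column in base 8:
  7-5 → 2
  3-3 → 0
  3-4 → 7 (borrow)
  5-6-1 → 6 (borrow)
  5-4-1 → 0
  3-1 → 2
  4-5 → 7 (borrow)
  4-6-1 → 5 (borrow)
  2-4-1 → 5 (borrow)
  7-4-1 → 2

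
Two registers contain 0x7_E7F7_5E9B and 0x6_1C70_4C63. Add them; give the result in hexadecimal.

Add column by column in base 16, right to left:
  B+3 = E
  9+6 = F
  E+C = A carry 1
  5+4+1 = A
  7+0 = 7
  F+7 = 6 carry 1
  7+C+1 = 4 carry 1
  E+1+1 = 0 carry 1
  7+6+1 = E

0xE0467AAFE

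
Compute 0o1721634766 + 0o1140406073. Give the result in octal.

0o3062243061

Add column by column in base 8, right to left:
  6+3 = 1 carry 1
  6+7+1 = 6 carry 1
  7+0+1 = 0 carry 1
  4+6+1 = 3 carry 1
  3+0+1 = 4
  6+4 = 2 carry 1
  1+0+1 = 2
  2+4 = 6
  7+1 = 0 carry 1
  1+1+1 = 3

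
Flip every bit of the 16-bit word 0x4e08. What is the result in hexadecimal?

0xb1f7

Each hex digit d becomes f−d:
  4→b, e→1, 0→f, 8→7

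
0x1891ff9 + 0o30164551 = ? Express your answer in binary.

0b1111010100000100101100010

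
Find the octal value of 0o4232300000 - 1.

The trailing 5 digits are 0, so subtracting 1 borrows through: they become 7 and the next digit up decrements.

0o4232277777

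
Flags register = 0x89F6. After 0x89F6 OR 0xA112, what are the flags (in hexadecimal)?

0xA9F6

OR each hex digit independently (no carries):
  8|A=A, 9|1=9, F|1=F, 6|2=6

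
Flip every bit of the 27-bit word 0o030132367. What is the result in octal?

Each oct digit d becomes 7−d:
  0→7, 3→4, 0→7, 1→6, 3→4, 2→5, 3→4, 6→1, 7→0

0o747645410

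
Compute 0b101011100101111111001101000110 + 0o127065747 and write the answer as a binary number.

0b101100111101000101111100101101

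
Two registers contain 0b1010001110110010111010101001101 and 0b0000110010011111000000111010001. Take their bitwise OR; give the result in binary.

OR bit by bit (1 where either bit is 1):
  1010001110110010111010101001101
| 0000110010011111000000111010001
= 1010111110111111111010111011101

0b1010111110111111111010111011101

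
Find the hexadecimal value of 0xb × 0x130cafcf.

0xd18b8de5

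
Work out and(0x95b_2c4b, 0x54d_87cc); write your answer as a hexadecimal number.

0x1490448

AND each hex digit independently (no carries):
  9&5=1, 5&4=4, b&d=9, 2&8=0, c&7=4, 4&c=4, b&c=8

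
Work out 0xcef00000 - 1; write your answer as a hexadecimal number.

The trailing 5 digits are 0, so subtracting 1 borrows through: they become F and the next digit up decrements.

0xceefffff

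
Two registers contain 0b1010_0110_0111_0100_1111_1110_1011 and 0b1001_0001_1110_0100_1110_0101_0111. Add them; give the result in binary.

Add column by column in base 2, right to left:
  1+1 = 0 carry 1
  1+1+1 = 1 carry 1
  0+1+1 = 0 carry 1
  1+0+1 = 0 carry 1
  0+1+1 = 0 carry 1
  1+0+1 = 0 carry 1
  1+1+1 = 1 carry 1
  1+0+1 = 0 carry 1
  1+0+1 = 0 carry 1
  1+1+1 = 1 carry 1
  1+1+1 = 1 carry 1
  1+1+1 = 1 carry 1
  0+0+1 = 1
  0+0 = 0
  1+1 = 0 carry 1
  0+0+1 = 1
  1+0 = 1
  1+1 = 0 carry 1
  1+1+1 = 1 carry 1
  0+1+1 = 0 carry 1
  0+1+1 = 0 carry 1
  1+0+1 = 0 carry 1
  1+0+1 = 0 carry 1
  0+0+1 = 1
  0+1 = 1
  1+0 = 1
  0+0 = 0
  1+1 = 0 carry 1
  final carry 1

0b10011100001011001111001000010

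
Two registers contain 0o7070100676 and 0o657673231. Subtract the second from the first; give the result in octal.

Subtract column by column in base 8:
  6-1 → 5
  7-3 → 4
  6-2 → 4
  0-3 → 5 (borrow)
  0-7-1 → 0 (borrow)
  1-6-1 → 2 (borrow)
  0-7-1 → 0 (borrow)
  7-5-1 → 1
  0-6 → 2 (borrow)
  7-0-1 → 6

0o6210205445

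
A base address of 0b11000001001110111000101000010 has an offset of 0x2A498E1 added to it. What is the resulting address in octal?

0o3263005043

0b11000001001110111000101000010 = 0o3011670502 in octal.
0x2A498E1 = 0o251114341 in octal.
Add column by column in base 8, right to left:
  2+1 = 3
  0+4 = 4
  5+3 = 0 carry 1
  0+4+1 = 5
  7+1 = 0 carry 1
  6+1+1 = 0 carry 1
  1+1+1 = 3
  1+5 = 6
  0+2 = 2
  3+0 = 3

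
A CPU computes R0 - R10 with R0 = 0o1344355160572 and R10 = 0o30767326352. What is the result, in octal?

0o1313365632220

Subtract column by column in base 8:
  2-2 → 0
  7-5 → 2
  5-3 → 2
  0-6 → 2 (borrow)
  6-2-1 → 3
  1-3 → 6 (borrow)
  5-7-1 → 5 (borrow)
  5-6-1 → 6 (borrow)
  3-7-1 → 3 (borrow)
  4-0-1 → 3
  4-3 → 1
  3-0 → 3
  1-0 → 1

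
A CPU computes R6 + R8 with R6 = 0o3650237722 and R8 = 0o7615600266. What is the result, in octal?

0o13466040210

Add column by column in base 8, right to left:
  2+6 = 0 carry 1
  2+6+1 = 1 carry 1
  7+2+1 = 2 carry 1
  7+0+1 = 0 carry 1
  3+0+1 = 4
  2+6 = 0 carry 1
  0+5+1 = 6
  5+1 = 6
  6+6 = 4 carry 1
  3+7+1 = 3 carry 1
  final carry 1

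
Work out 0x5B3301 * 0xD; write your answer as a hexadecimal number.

0x4A1970D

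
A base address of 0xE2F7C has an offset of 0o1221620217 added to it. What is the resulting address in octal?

0o1225250013

0xE2F7C = 0o3427574 in octal.
Add column by column in base 8, right to left:
  4+7 = 3 carry 1
  7+1+1 = 1 carry 1
  5+2+1 = 0 carry 1
  7+0+1 = 0 carry 1
  2+2+1 = 5
  4+6 = 2 carry 1
  3+1+1 = 5
  0+2 = 2
  0+2 = 2
  0+1 = 1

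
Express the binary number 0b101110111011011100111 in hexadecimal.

0x1776e7

Group the bits into nibbles: 0001 0111 0111 0110 1110 0111 → 1776e7.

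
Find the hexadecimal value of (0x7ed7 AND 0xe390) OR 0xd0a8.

0xf2b8

0x7ed7 AND 0xe390 = 0x6290.
Then OR with 0xd0a8.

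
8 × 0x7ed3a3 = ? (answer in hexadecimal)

Multiply each base-16 digit by 8, carrying:
  3×8 = 24 → write 8 carry 1
  a×8+1 = 81 → write 1 carry 5
  3×8+5 = 29 → write d carry 1
  d×8+1 = 105 → write 9 carry 6
  e×8+6 = 118 → write 6 carry 7
  7×8+7 = 63 → write f carry 3
  remaining carry: 3

0x3f69d18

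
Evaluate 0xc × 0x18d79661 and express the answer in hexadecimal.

Multiply each base-16 digit by 12, carrying:
  1×12 = 12 → write c
  6×12 = 72 → write 8 carry 4
  6×12+4 = 76 → write c carry 4
  9×12+4 = 112 → write 0 carry 7
  7×12+7 = 91 → write b carry 5
  d×12+5 = 161 → write 1 carry 10
  8×12+10 = 106 → write a carry 6
  1×12+6 = 18 → write 2 carry 1
  remaining carry: 1

0x12a1b0c8c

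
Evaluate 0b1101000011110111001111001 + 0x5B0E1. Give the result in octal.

0b1101000011110111001111001 = 0o150367171 in octal.
0x5B0E1 = 0o1330341 in octal.
Add column by column in base 8, right to left:
  1+1 = 2
  7+4 = 3 carry 1
  1+3+1 = 5
  7+0 = 7
  6+3 = 1 carry 1
  3+3+1 = 7
  0+1 = 1
  5+0 = 5
  1+0 = 1

0o151717532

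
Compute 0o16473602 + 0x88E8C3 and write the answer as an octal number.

0o60660105

0x88E8C3 = 0o42164303 in octal.
Add column by column in base 8, right to left:
  2+3 = 5
  0+0 = 0
  6+3 = 1 carry 1
  3+4+1 = 0 carry 1
  7+6+1 = 6 carry 1
  4+1+1 = 6
  6+2 = 0 carry 1
  1+4+1 = 6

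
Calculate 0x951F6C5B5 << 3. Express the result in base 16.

3 bits is not a whole number of base-16 digits; in binary: 100101010001111101101100010110110101 << 3 = 100101010001111101101100010110110101000.

0x4A8FB62DA8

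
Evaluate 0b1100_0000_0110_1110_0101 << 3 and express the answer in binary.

0b11000000011011100101000

Left shift by 3: append 3 zero bits.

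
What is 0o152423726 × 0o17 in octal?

0o3076052612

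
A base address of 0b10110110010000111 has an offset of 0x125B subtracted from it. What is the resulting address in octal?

0o255054

0b10110110010000111 = 0o266207 in octal.
0x125B = 0o11133 in octal.
Subtract column by column in base 8:
  7-3 → 4
  0-3 → 5 (borrow)
  2-1-1 → 0
  6-1 → 5
  6-1 → 5
  2-0 → 2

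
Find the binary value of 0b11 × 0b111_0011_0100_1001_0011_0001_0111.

0b10101100111011011100101000101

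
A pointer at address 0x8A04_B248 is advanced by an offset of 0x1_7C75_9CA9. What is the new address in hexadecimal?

Add column by column in base 16, right to left:
  8+9 = 1 carry 1
  4+A+1 = F
  2+C = E
  B+9 = 4 carry 1
  4+5+1 = A
  0+7 = 7
  A+C = 6 carry 1
  8+7+1 = 0 carry 1
  0+1+1 = 2

0x2067A4EF1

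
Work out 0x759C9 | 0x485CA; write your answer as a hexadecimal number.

0x7DDCB

OR each hex digit independently (no carries):
  7|4=7, 5|8=D, 9|5=D, C|C=C, 9|A=B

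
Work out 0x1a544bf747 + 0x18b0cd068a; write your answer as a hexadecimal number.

0x330518fdd1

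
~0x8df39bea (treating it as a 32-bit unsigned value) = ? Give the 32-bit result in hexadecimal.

Each hex digit d becomes f−d:
  8→7, d→2, f→0, 3→c, 9→6, b→4, e→1, a→5

0x720c6415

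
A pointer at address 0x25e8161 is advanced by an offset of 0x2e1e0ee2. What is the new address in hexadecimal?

Add column by column in base 16, right to left:
  1+2 = 3
  6+e = 4 carry 1
  1+e+1 = 0 carry 1
  8+0+1 = 9
  e+e = c carry 1
  5+1+1 = 7
  2+e = 0 carry 1
  0+2+1 = 3

0x307c9043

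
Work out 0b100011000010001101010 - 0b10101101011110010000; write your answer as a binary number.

0b1101010110011011010

Subtract column by column in base 2:
  0-0 → 0
  1-0 → 1
  0-0 → 0
  1-0 → 1
  0-1 → 1 (borrow)
  1-0-1 → 0
  1-0 → 1
  0-1 → 1 (borrow)
  0-1-1 → 0 (borrow)
  0-1-1 → 0 (borrow)
  1-1-1 → 1 (borrow)
  0-0-1 → 1 (borrow)
  0-1-1 → 0 (borrow)
  0-0-1 → 1 (borrow)
  0-1-1 → 0 (borrow)
  1-1-1 → 1 (borrow)
  1-0-1 → 0
  0-1 → 1 (borrow)
  0-0-1 → 1 (borrow)
  0-1-1 → 0 (borrow)
  1-0-1 → 0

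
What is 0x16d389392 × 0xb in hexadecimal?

0xfb16e5746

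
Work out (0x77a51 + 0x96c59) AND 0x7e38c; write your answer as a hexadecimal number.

0xe288

Add column by column in base 16, right to left:
  1+9 = a
  5+5 = a
  a+c = 6 carry 1
  7+6+1 = e
  7+9 = 0 carry 1
  final carry 1
Sum = 0x10e6aa; now AND with 0x7e38c:
  1&0=0, 0&7=0, e&e=e, 6&3=2, a&8=8, a&c=8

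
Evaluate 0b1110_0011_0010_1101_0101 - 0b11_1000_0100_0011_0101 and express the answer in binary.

Subtract column by column in base 2:
  1-1 → 0
  0-0 → 0
  1-1 → 0
  0-0 → 0
  1-1 → 0
  0-1 → 1 (borrow)
  1-0-1 → 0
  1-0 → 1
  0-0 → 0
  1-0 → 1
  0-1 → 1 (borrow)
  0-0-1 → 1 (borrow)
  1-0-1 → 0
  1-0 → 1
  0-0 → 0
  0-1 → 1 (borrow)
  0-1-1 → 0 (borrow)
  1-1-1 → 1 (borrow)
  1-0-1 → 0
  1-0 → 1

0b10101010111010100000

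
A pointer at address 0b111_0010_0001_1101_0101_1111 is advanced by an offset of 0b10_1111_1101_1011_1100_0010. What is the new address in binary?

Add column by column in base 2, right to left:
  1+0 = 1
  1+1 = 0 carry 1
  1+0+1 = 0 carry 1
  1+0+1 = 0 carry 1
  1+0+1 = 0 carry 1
  0+0+1 = 1
  1+1 = 0 carry 1
  0+1+1 = 0 carry 1
  1+1+1 = 1 carry 1
  0+1+1 = 0 carry 1
  1+0+1 = 0 carry 1
  1+1+1 = 1 carry 1
  1+1+1 = 1 carry 1
  0+0+1 = 1
  0+1 = 1
  0+1 = 1
  0+1 = 1
  1+1 = 0 carry 1
  0+1+1 = 0 carry 1
  0+1+1 = 0 carry 1
  1+0+1 = 0 carry 1
  1+1+1 = 1 carry 1
  1+0+1 = 0 carry 1
  final carry 1

0b101000011111100100100001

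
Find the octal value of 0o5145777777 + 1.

0o5146000000

The trailing 6 digits are 7 (max in base 8), so adding 1 cascades: they roll to 0 and the next digit up increments.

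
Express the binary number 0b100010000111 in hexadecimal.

0x887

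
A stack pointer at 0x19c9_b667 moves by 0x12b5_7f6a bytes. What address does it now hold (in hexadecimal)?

0x2c7f35d1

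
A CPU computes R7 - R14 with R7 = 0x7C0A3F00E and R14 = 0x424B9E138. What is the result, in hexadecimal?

0x39BEA0ED6

Subtract column by column in base 16:
  E-8 → 6
  0-3 → D (borrow)
  0-1-1 → E (borrow)
  F-E-1 → 0
  3-9 → A (borrow)
  A-B-1 → E (borrow)
  0-4-1 → B (borrow)
  C-2-1 → 9
  7-4 → 3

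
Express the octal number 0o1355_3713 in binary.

Each octal digit is 3 bits: 1=001 3=011 5=101 5=101 3=011 7=111 1=001 3=011.

0b1011101101011111001011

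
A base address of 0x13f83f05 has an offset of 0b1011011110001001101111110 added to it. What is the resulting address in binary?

0b10101011001110101001010000011

0x13f83f05 = 0b10011111110000011111100000101 in binary.
Add column by column in base 2, right to left:
  1+0 = 1
  0+1 = 1
  1+1 = 0 carry 1
  0+1+1 = 0 carry 1
  0+1+1 = 0 carry 1
  0+1+1 = 0 carry 1
  0+1+1 = 0 carry 1
  0+0+1 = 1
  1+1 = 0 carry 1
  1+1+1 = 1 carry 1
  1+0+1 = 0 carry 1
  1+0+1 = 0 carry 1
  1+1+1 = 1 carry 1
  1+0+1 = 0 carry 1
  0+0+1 = 1
  0+0 = 0
  0+1 = 1
  0+1 = 1
  0+1 = 1
  1+1 = 0 carry 1
  1+0+1 = 0 carry 1
  1+1+1 = 1 carry 1
  1+1+1 = 1 carry 1
  1+0+1 = 0 carry 1
  1+1+1 = 1 carry 1
  1+0+1 = 0 carry 1
  0+0+1 = 1
  0+0 = 0
  1+0 = 1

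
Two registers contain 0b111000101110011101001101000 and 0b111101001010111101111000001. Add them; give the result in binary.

0b1110101111001011011000101001

Add column by column in base 2, right to left:
  0+1 = 1
  0+0 = 0
  0+0 = 0
  1+0 = 1
  0+0 = 0
  1+0 = 1
  1+1 = 0 carry 1
  0+1+1 = 0 carry 1
  0+1+1 = 0 carry 1
  1+1+1 = 1 carry 1
  0+0+1 = 1
  1+1 = 0 carry 1
  1+1+1 = 1 carry 1
  1+1+1 = 1 carry 1
  0+1+1 = 0 carry 1
  0+0+1 = 1
  1+1 = 0 carry 1
  1+0+1 = 0 carry 1
  1+1+1 = 1 carry 1
  0+0+1 = 1
  1+0 = 1
  0+1 = 1
  0+0 = 0
  0+1 = 1
  1+1 = 0 carry 1
  1+1+1 = 1 carry 1
  1+1+1 = 1 carry 1
  final carry 1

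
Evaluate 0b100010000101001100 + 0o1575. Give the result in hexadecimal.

0x224C9

0b100010000101001100 = 0x2214C in hexadecimal.
0o1575 = 0x37D in hexadecimal.
Add column by column in base 16, right to left:
  C+D = 9 carry 1
  4+7+1 = C
  1+3 = 4
  2+0 = 2
  2+0 = 2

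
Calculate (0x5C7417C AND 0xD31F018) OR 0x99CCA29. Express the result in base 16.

0x5C7417C AND 0xD31F018 = 0x5014018.
Then OR with 0x99CCA29.

0xD9DCA39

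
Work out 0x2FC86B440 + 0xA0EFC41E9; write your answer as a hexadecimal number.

Add column by column in base 16, right to left:
  0+9 = 9
  4+E = 2 carry 1
  4+1+1 = 6
  B+4 = F
  6+C = 2 carry 1
  8+F+1 = 8 carry 1
  C+E+1 = B carry 1
  F+0+1 = 0 carry 1
  2+A+1 = D

0xD0B82F629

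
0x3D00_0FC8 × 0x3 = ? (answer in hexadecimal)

Multiply each base-16 digit by 3, carrying:
  8×3 = 24 → write 8 carry 1
  C×3+1 = 37 → write 5 carry 2
  F×3+2 = 47 → write F carry 2
  0×3+2 = 2 → write 2
  0×3 = 0 → write 0
  0×3 = 0 → write 0
  D×3 = 39 → write 7 carry 2
  3×3+2 = 11 → write B

0xB7002F58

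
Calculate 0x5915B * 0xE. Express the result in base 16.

0x4DF2FA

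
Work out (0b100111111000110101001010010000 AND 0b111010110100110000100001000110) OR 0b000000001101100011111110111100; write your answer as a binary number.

0b100111111000110101001010010000 AND 0b111010110100110000100001000110 = 0b100010110000110000000000000000.
Then OR with 0b000000001101100011111110111100.

0b100010111101110011111110111100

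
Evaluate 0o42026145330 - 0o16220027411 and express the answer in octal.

Subtract column by column in base 8:
  0-1 → 7 (borrow)
  3-1-1 → 1
  3-4 → 7 (borrow)
  5-7-1 → 5 (borrow)
  4-2-1 → 1
  1-0 → 1
  6-0 → 6
  2-2 → 0
  0-2 → 6 (borrow)
  2-6-1 → 3 (borrow)
  4-1-1 → 2

0o23606115717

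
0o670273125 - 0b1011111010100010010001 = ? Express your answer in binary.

0b110101100011100110111000100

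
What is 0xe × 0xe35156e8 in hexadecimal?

0xc6e72c0b0

Multiply each base-16 digit by 14, carrying:
  8×14 = 112 → write 0 carry 7
  e×14+7 = 203 → write b carry 12
  6×14+12 = 96 → write 0 carry 6
  5×14+6 = 76 → write c carry 4
  1×14+4 = 18 → write 2 carry 1
  5×14+1 = 71 → write 7 carry 4
  3×14+4 = 46 → write e carry 2
  e×14+2 = 198 → write 6 carry 12
  remaining carry: c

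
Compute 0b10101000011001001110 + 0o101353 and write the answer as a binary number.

0o101353 = 0b1000001011101011 in binary.
Add column by column in base 2, right to left:
  0+1 = 1
  1+1 = 0 carry 1
  1+0+1 = 0 carry 1
  1+1+1 = 1 carry 1
  0+0+1 = 1
  0+1 = 1
  1+1 = 0 carry 1
  0+1+1 = 0 carry 1
  0+0+1 = 1
  1+1 = 0 carry 1
  1+0+1 = 0 carry 1
  0+0+1 = 1
  0+0 = 0
  0+0 = 0
  0+0 = 0
  1+1 = 0 carry 1
  0+0+1 = 1
  1+0 = 1
  0+0 = 0
  1+0 = 1

0b10110000100100111001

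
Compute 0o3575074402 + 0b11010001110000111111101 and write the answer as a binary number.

0o3575074402 = 0b11101111101000111100100000010 in binary.
Add column by column in base 2, right to left:
  0+1 = 1
  1+0 = 1
  0+1 = 1
  0+1 = 1
  0+1 = 1
  0+1 = 1
  0+1 = 1
  0+1 = 1
  1+1 = 0 carry 1
  0+0+1 = 1
  0+0 = 0
  1+0 = 1
  1+0 = 1
  1+1 = 0 carry 1
  1+1+1 = 1 carry 1
  0+1+1 = 0 carry 1
  0+0+1 = 1
  0+0 = 0
  1+0 = 1
  0+1 = 1
  1+0 = 1
  1+1 = 0 carry 1
  1+1+1 = 1 carry 1
  1+0+1 = 0 carry 1
  1+0+1 = 0 carry 1
  0+0+1 = 1
  1+0 = 1
  1+0 = 1
  1+0 = 1

0b11110010111010101101011111111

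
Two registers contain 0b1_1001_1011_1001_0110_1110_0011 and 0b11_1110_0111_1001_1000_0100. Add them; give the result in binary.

Add column by column in base 2, right to left:
  1+0 = 1
  1+0 = 1
  0+1 = 1
  0+0 = 0
  0+0 = 0
  1+0 = 1
  1+0 = 1
  1+1 = 0 carry 1
  0+1+1 = 0 carry 1
  1+0+1 = 0 carry 1
  1+0+1 = 0 carry 1
  0+1+1 = 0 carry 1
  1+1+1 = 1 carry 1
  0+1+1 = 0 carry 1
  0+1+1 = 0 carry 1
  1+0+1 = 0 carry 1
  1+0+1 = 0 carry 1
  1+1+1 = 1 carry 1
  0+1+1 = 0 carry 1
  1+1+1 = 1 carry 1
  1+1+1 = 1 carry 1
  0+1+1 = 0 carry 1
  0+0+1 = 1
  1+0 = 1
  1+0 = 1

0b1110110100001000001100111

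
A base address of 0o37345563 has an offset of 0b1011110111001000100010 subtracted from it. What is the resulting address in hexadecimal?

0o37345563 = 0x7dcb73 in hexadecimal.
0b1011110111001000100010 = 0x2f7222 in hexadecimal.
Subtract column by column in base 16:
  3-2 → 1
  7-2 → 5
  b-2 → 9
  c-7 → 5
  d-f → e (borrow)
  7-2-1 → 4

0x4e5951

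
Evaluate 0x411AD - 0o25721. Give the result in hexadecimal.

0o25721 = 0x2BD1 in hexadecimal.
Subtract column by column in base 16:
  D-1 → C
  A-D → D (borrow)
  1-B-1 → 5 (borrow)
  1-2-1 → E (borrow)
  4-0-1 → 3

0x3E5DC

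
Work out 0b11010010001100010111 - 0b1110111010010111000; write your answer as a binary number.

0b1011010111001011111

Subtract column by column in base 2:
  1-0 → 1
  1-0 → 1
  1-0 → 1
  0-1 → 1 (borrow)
  1-1-1 → 1 (borrow)
  0-1-1 → 0 (borrow)
  0-0-1 → 1 (borrow)
  0-1-1 → 0 (borrow)
  1-0-1 → 0
  1-0 → 1
  0-1 → 1 (borrow)
  0-0-1 → 1 (borrow)
  0-1-1 → 0 (borrow)
  1-1-1 → 1 (borrow)
  0-1-1 → 0 (borrow)
  0-0-1 → 1 (borrow)
  1-1-1 → 1 (borrow)
  0-1-1 → 0 (borrow)
  1-1-1 → 1 (borrow)
  1-0-1 → 0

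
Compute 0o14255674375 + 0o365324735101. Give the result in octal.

Add column by column in base 8, right to left:
  5+1 = 6
  7+0 = 7
  3+1 = 4
  4+5 = 1 carry 1
  7+3+1 = 3 carry 1
  6+7+1 = 6 carry 1
  5+4+1 = 2 carry 1
  5+2+1 = 0 carry 1
  2+3+1 = 6
  4+5 = 1 carry 1
  1+6+1 = 0 carry 1
  0+3+1 = 4

0o401602631476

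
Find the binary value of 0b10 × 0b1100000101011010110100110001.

Multiply each base-2 digit by 2, carrying:
  1×2 = 2 → write 0 carry 1
  0×2+1 = 1 → write 1
  0×2 = 0 → write 0
  0×2 = 0 → write 0
  1×2 = 2 → write 0 carry 1
  1×2+1 = 3 → write 1 carry 1
  0×2+1 = 1 → write 1
  0×2 = 0 → write 0
  1×2 = 2 → write 0 carry 1
  0×2+1 = 1 → write 1
  1×2 = 2 → write 0 carry 1
  1×2+1 = 3 → write 1 carry 1
  0×2+1 = 1 → write 1
  1×2 = 2 → write 0 carry 1
  0×2+1 = 1 → write 1
  1×2 = 2 → write 0 carry 1
  1×2+1 = 3 → write 1 carry 1
  0×2+1 = 1 → write 1
  1×2 = 2 → write 0 carry 1
  0×2+1 = 1 → write 1
  1×2 = 2 → write 0 carry 1
  0×2+1 = 1 → write 1
  0×2 = 0 → write 0
  0×2 = 0 → write 0
  0×2 = 0 → write 0
  0×2 = 0 → write 0
  1×2 = 2 → write 0 carry 1
  1×2+1 = 3 → write 1 carry 1
  remaining carry: 1

0b11000001010110101101001100010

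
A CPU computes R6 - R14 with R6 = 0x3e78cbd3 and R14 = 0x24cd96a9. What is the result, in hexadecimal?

0x19ab352a

Subtract column by column in base 16:
  3-9 → a (borrow)
  d-a-1 → 2
  b-6 → 5
  c-9 → 3
  8-d → b (borrow)
  7-c-1 → a (borrow)
  e-4-1 → 9
  3-2 → 1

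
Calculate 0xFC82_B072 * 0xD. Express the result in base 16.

Multiply each base-16 digit by 13, carrying:
  2×13 = 26 → write A carry 1
  7×13+1 = 92 → write C carry 5
  0×13+5 = 5 → write 5
  B×13 = 143 → write F carry 8
  2×13+8 = 34 → write 2 carry 2
  8×13+2 = 106 → write A carry 6
  C×13+6 = 162 → write 2 carry 10
  F×13+10 = 205 → write D carry 12
  remaining carry: C

0xCD2A2F5CA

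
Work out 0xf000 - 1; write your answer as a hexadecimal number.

The trailing 3 digits are 0, so subtracting 1 borrows through: they become F and the next digit up decrements.

0xefff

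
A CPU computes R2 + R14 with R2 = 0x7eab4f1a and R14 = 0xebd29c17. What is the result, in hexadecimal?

Add column by column in base 16, right to left:
  a+7 = 1 carry 1
  1+1+1 = 3
  f+c = b carry 1
  4+9+1 = e
  b+2 = d
  a+d = 7 carry 1
  e+b+1 = a carry 1
  7+e+1 = 6 carry 1
  final carry 1

0x16a7deb31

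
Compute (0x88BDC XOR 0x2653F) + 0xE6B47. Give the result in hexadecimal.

0x195A2A

First 0x88BDC XOR 0x2653F = 0xAEEE3.
Add column by column in base 16, right to left:
  3+7 = A
  E+4 = 2 carry 1
  E+B+1 = A carry 1
  E+6+1 = 5 carry 1
  A+E+1 = 9 carry 1
  final carry 1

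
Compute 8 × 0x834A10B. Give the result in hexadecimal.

Multiply each base-16 digit by 8, carrying:
  B×8 = 88 → write 8 carry 5
  0×8+5 = 5 → write 5
  1×8 = 8 → write 8
  A×8 = 80 → write 0 carry 5
  4×8+5 = 37 → write 5 carry 2
  3×8+2 = 26 → write A carry 1
  8×8+1 = 65 → write 1 carry 4
  remaining carry: 4

0x41A50858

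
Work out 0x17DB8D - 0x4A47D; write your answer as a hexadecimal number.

Subtract column by column in base 16:
  D-D → 0
  8-7 → 1
  B-4 → 7
  D-A → 3
  7-4 → 3
  1-0 → 1

0x133710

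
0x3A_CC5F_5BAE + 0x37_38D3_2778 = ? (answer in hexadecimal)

Add column by column in base 16, right to left:
  E+8 = 6 carry 1
  A+7+1 = 2 carry 1
  B+7+1 = 3 carry 1
  5+2+1 = 8
  F+3 = 2 carry 1
  5+D+1 = 3 carry 1
  C+8+1 = 5 carry 1
  C+3+1 = 0 carry 1
  A+7+1 = 2 carry 1
  3+3+1 = 7

0x7205328326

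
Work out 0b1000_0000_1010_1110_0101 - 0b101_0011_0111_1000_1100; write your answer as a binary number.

0b101101001101011001

Subtract column by column in base 2:
  1-0 → 1
  0-0 → 0
  1-1 → 0
  0-1 → 1 (borrow)
  0-0-1 → 1 (borrow)
  1-0-1 → 0
  1-0 → 1
  1-1 → 0
  0-1 → 1 (borrow)
  1-1-1 → 1 (borrow)
  0-1-1 → 0 (borrow)
  1-0-1 → 0
  0-1 → 1 (borrow)
  0-1-1 → 0 (borrow)
  0-0-1 → 1 (borrow)
  0-0-1 → 1 (borrow)
  0-1-1 → 0 (borrow)
  0-0-1 → 1 (borrow)
  0-1-1 → 0 (borrow)
  1-0-1 → 0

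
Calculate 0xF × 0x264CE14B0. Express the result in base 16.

0x23E8133650

Multiply each base-16 digit by 15, carrying:
  0×15 = 0 → write 0
  B×15 = 165 → write 5 carry 10
  4×15+10 = 70 → write 6 carry 4
  1×15+4 = 19 → write 3 carry 1
  E×15+1 = 211 → write 3 carry 13
  C×15+13 = 193 → write 1 carry 12
  4×15+12 = 72 → write 8 carry 4
  6×15+4 = 94 → write E carry 5
  2×15+5 = 35 → write 3 carry 2
  remaining carry: 2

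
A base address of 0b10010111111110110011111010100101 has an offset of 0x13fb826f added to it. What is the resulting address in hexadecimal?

0xabf6c114

0b10010111111110110011111010100101 = 0x97fb3ea5 in hexadecimal.
Add column by column in base 16, right to left:
  5+f = 4 carry 1
  a+6+1 = 1 carry 1
  e+2+1 = 1 carry 1
  3+8+1 = c
  b+b = 6 carry 1
  f+f+1 = f carry 1
  7+3+1 = b
  9+1 = a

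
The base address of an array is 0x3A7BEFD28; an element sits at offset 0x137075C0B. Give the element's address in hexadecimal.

Add column by column in base 16, right to left:
  8+B = 3 carry 1
  2+0+1 = 3
  D+C = 9 carry 1
  F+5+1 = 5 carry 1
  E+7+1 = 6 carry 1
  B+0+1 = C
  7+7 = E
  A+3 = D
  3+1 = 4

0x4DEC65933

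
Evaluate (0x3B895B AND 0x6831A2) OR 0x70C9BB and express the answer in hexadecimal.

0x78C9BB

0x3B895B AND 0x6831A2 = 0x280102.
Then OR with 0x70C9BB.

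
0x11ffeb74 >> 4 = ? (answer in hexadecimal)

0x11ffeb7

Shifting right by 4 bits = 1 hex digit: drop the last 1.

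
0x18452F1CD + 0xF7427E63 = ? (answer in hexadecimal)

0x27B957030

Add column by column in base 16, right to left:
  D+3 = 0 carry 1
  C+6+1 = 3 carry 1
  1+E+1 = 0 carry 1
  F+7+1 = 7 carry 1
  2+2+1 = 5
  5+4 = 9
  4+7 = B
  8+F = 7 carry 1
  1+0+1 = 2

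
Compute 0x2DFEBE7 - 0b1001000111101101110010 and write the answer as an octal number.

0o256670165

0x2DFEBE7 = 0o267765747 in octal.
0b1001000111101101110010 = 0o11075562 in octal.
Subtract column by column in base 8:
  7-2 → 5
  4-6 → 6 (borrow)
  7-5-1 → 1
  5-5 → 0
  6-7 → 7 (borrow)
  7-0-1 → 6
  7-1 → 6
  6-1 → 5
  2-0 → 2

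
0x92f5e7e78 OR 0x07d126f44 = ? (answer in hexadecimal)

OR each hex digit independently (no carries):
  9|0=9, 2|7=7, f|d=f, 5|1=5, e|2=e, 7|6=7, e|f=f, 7|4=7, 8|4=c

0x97f5e7f7c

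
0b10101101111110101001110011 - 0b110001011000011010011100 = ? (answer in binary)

0b1111100100110001111010111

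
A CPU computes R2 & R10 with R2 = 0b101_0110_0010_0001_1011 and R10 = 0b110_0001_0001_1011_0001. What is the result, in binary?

AND bit by bit (1 only where both bits are 1):
  1010110001000011011
& 1100001000110110001
= 1000000000000010001

0b1000000000000010001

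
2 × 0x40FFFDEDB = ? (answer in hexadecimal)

Multiply each base-16 digit by 2, carrying:
  B×2 = 22 → write 6 carry 1
  D×2+1 = 27 → write B carry 1
  E×2+1 = 29 → write D carry 1
  D×2+1 = 27 → write B carry 1
  F×2+1 = 31 → write F carry 1
  F×2+1 = 31 → write F carry 1
  F×2+1 = 31 → write F carry 1
  0×2+1 = 1 → write 1
  4×2 = 8 → write 8

0x81FFFBDB6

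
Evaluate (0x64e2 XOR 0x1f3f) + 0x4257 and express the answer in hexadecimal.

0xbe34

First 0x64e2 XOR 0x1f3f = 0x7bdd.
Add column by column in base 16, right to left:
  d+7 = 4 carry 1
  d+5+1 = 3 carry 1
  b+2+1 = e
  7+4 = b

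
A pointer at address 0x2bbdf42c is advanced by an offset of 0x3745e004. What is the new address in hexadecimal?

0x6303d430

Add column by column in base 16, right to left:
  c+4 = 0 carry 1
  2+0+1 = 3
  4+0 = 4
  f+e = d carry 1
  d+5+1 = 3 carry 1
  b+4+1 = 0 carry 1
  b+7+1 = 3 carry 1
  2+3+1 = 6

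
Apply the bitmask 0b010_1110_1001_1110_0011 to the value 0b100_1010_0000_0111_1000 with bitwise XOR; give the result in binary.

XOR bit by bit (1 where the bits differ):
  1001010000001111000
^ 0101110100111100011
= 1100100100110011011

0b1100100100110011011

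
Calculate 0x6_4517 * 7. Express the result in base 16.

Multiply each base-16 digit by 7, carrying:
  7×7 = 49 → write 1 carry 3
  1×7+3 = 10 → write a
  5×7 = 35 → write 3 carry 2
  4×7+2 = 30 → write e carry 1
  6×7+1 = 43 → write b carry 2
  remaining carry: 2

0x2be3a1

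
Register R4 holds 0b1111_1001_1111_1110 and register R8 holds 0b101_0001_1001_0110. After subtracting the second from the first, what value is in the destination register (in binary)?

0b1010100001101000

Subtract column by column in base 2:
  0-0 → 0
  1-1 → 0
  1-1 → 0
  1-0 → 1
  1-1 → 0
  1-0 → 1
  1-0 → 1
  1-1 → 0
  1-1 → 0
  0-0 → 0
  0-0 → 0
  1-0 → 1
  1-1 → 0
  1-0 → 1
  1-1 → 0
  1-0 → 1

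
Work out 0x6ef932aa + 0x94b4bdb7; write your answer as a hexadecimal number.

0x103adf061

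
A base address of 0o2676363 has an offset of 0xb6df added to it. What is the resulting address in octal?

0xb6df = 0o133337 in octal.
Add column by column in base 8, right to left:
  3+7 = 2 carry 1
  6+3+1 = 2 carry 1
  3+3+1 = 7
  6+3 = 1 carry 1
  7+3+1 = 3 carry 1
  6+1+1 = 0 carry 1
  2+0+1 = 3

0o3031722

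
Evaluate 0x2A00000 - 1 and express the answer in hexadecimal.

The trailing 5 digits are 0, so subtracting 1 borrows through: they become F and the next digit up decrements.

0x29FFFFF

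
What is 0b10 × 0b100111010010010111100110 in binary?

Multiply each base-2 digit by 2, carrying:
  0×2 = 0 → write 0
  1×2 = 2 → write 0 carry 1
  1×2+1 = 3 → write 1 carry 1
  0×2+1 = 1 → write 1
  0×2 = 0 → write 0
  1×2 = 2 → write 0 carry 1
  1×2+1 = 3 → write 1 carry 1
  1×2+1 = 3 → write 1 carry 1
  1×2+1 = 3 → write 1 carry 1
  0×2+1 = 1 → write 1
  1×2 = 2 → write 0 carry 1
  0×2+1 = 1 → write 1
  0×2 = 0 → write 0
  1×2 = 2 → write 0 carry 1
  0×2+1 = 1 → write 1
  0×2 = 0 → write 0
  1×2 = 2 → write 0 carry 1
  0×2+1 = 1 → write 1
  1×2 = 2 → write 0 carry 1
  1×2+1 = 3 → write 1 carry 1
  1×2+1 = 3 → write 1 carry 1
  0×2+1 = 1 → write 1
  0×2 = 0 → write 0
  1×2 = 2 → write 0 carry 1
  remaining carry: 1

0b1001110100100101111001100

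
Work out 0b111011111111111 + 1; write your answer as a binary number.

0b111100000000000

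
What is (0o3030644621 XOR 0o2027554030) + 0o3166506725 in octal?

0o4206017536

First 0o3030644621 XOR 0o2027554030 = 0o1017310611.
Add column by column in base 8, right to left:
  1+5 = 6
  1+2 = 3
  6+7 = 5 carry 1
  0+6+1 = 7
  1+0 = 1
  3+5 = 0 carry 1
  7+6+1 = 6 carry 1
  1+6+1 = 0 carry 1
  0+1+1 = 2
  1+3 = 4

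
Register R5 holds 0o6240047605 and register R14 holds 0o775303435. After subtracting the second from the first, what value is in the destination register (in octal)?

Subtract column by column in base 8:
  5-5 → 0
  0-3 → 5 (borrow)
  6-4-1 → 1
  7-3 → 4
  4-0 → 4
  0-3 → 5 (borrow)
  0-5-1 → 2 (borrow)
  4-7-1 → 4 (borrow)
  2-7-1 → 2 (borrow)
  6-0-1 → 5

0o5242544150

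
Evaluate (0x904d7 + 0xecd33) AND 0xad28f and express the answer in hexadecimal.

0x2d20a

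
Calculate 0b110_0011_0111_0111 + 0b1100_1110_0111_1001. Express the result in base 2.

Add column by column in base 2, right to left:
  1+1 = 0 carry 1
  1+0+1 = 0 carry 1
  1+0+1 = 0 carry 1
  0+1+1 = 0 carry 1
  1+1+1 = 1 carry 1
  1+1+1 = 1 carry 1
  1+1+1 = 1 carry 1
  0+0+1 = 1
  1+0 = 1
  1+1 = 0 carry 1
  0+1+1 = 0 carry 1
  0+1+1 = 0 carry 1
  0+0+1 = 1
  1+0 = 1
  1+1 = 0 carry 1
  0+1+1 = 0 carry 1
  final carry 1

0b10011000111110000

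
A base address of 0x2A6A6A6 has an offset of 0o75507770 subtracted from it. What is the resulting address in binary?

0b1101100000001011010101110

0x2A6A6A6 = 0b10101001101010011010100110 in binary.
0o75507770 = 0b111101101000111111111000 in binary.
Subtract column by column in base 2:
  0-0 → 0
  1-0 → 1
  1-0 → 1
  0-1 → 1 (borrow)
  0-1-1 → 0 (borrow)
  1-1-1 → 1 (borrow)
  0-1-1 → 0 (borrow)
  1-1-1 → 1 (borrow)
  0-1-1 → 0 (borrow)
  1-1-1 → 1 (borrow)
  1-1-1 → 1 (borrow)
  0-1-1 → 0 (borrow)
  0-0-1 → 1 (borrow)
  1-0-1 → 0
  0-0 → 0
  1-1 → 0
  0-0 → 0
  1-1 → 0
  1-1 → 0
  0-0 → 0
  0-1 → 1 (borrow)
  1-1-1 → 1 (borrow)
  0-1-1 → 0 (borrow)
  1-1-1 → 1 (borrow)
  0-0-1 → 1 (borrow)
  1-0-1 → 0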